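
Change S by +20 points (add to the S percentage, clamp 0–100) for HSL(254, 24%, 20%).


Original S = 24%
Adjustment = +20 percentage points
New S = 24 + (20) = 44
Clamp to [0, 100] → 44
= HSL(254°, 44%, 20%)


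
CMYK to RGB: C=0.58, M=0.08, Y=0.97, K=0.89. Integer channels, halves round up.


R = 255 × (1-C) × (1-K) = 255 × 0.42 × 0.11 = 11.781 → 12
G = 255 × (1-M) × (1-K) = 255 × 0.92 × 0.11 = 25.806 → 26
B = 255 × (1-Y) × (1-K) = 255 × 0.03 × 0.11 = 0.8415 → 1
= RGB(12, 26, 1)


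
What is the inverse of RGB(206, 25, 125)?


Invert: (255-R, 255-G, 255-B)
R: 255-206 = 49
G: 255-25 = 230
B: 255-125 = 130
= RGB(49, 230, 130)


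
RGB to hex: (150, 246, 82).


R = 150 → 96 (hex)
G = 246 → F6 (hex)
B = 82 → 52 (hex)
Hex = #96F652


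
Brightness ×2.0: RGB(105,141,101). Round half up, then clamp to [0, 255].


Multiply each channel by 2.0, round half up, clamp to [0, 255]
R: 105×2.0 = 210
G: 141×2.0 = 282 → clamp → 255
B: 101×2.0 = 202
= RGB(210, 255, 202)


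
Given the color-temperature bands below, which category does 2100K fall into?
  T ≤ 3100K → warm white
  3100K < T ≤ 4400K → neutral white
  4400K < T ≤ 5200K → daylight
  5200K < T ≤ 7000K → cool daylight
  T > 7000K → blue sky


Temperature: 2100K
2100K ≤ 3100K → warm white
Classification: warm white


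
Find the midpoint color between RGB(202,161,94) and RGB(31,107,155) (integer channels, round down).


Midpoint: each channel = ⌊(C₁+C₂)/2⌋
R: ⌊(202+31)/2⌋ = 116
G: ⌊(161+107)/2⌋ = 134
B: ⌊(94+155)/2⌋ = 124
= RGB(116, 134, 124)


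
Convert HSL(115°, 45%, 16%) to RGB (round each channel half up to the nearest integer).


H=115°, S=0.45, L=0.16
C = (1-|2L-1|)×S = (1-|-0.68|)×0.45 = 0.144
H' = H/60 = 115/60 ≈ 1.9167; X = C×(1-|H' mod 2 - 1|) = 0.012
m = L - C/2 = 0.16 - 0.072 = 0.088
Sector ⌊H'⌋ = 1 → (R',G',B') = (0.012, 0.144, 0.0)
RGB = ((R'+m)×255, (G'+m)×255, (B'+m)×255) = (25.5, 59.16, 22.44)
Round half up → RGB(26, 59, 22)


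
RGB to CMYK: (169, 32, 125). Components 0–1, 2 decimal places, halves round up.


R'=169/255≈0.6627, G'=32/255≈0.1255, B'=125/255≈0.4902
K = 1 - max(R',G',B') = 1 - 169/255 = 86/255 = 0.33725… → 0.34
(1-R'-K)/(1-K) simplifies to (max-R)/max with max = 169:
C = (169-169)/169 = 0/169 = 0 → 0.00
M = (169-32)/169 = 137/169 = 0.81065… → 0.81
Y = (169-125)/169 = 44/169 = 0.26035… → 0.26
= CMYK(0.00, 0.81, 0.26, 0.34)


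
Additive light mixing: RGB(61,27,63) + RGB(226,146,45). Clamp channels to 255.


Additive: each channel = min(255, C₁+C₂)
R: 61+226 = 287 → 255
G: 27+146 = 173 → 173
B: 63+45 = 108 → 108
= RGB(255, 173, 108)


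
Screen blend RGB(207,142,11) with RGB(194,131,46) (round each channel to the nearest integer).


Screen: C = 255 - (255-A)×(255-B)/255, rounded to nearest integer
R: 255 - (255-207)×(255-194)/255 = 255 - 2928/255 ≈ 255 - 11.482 = 243.518 → 244
G: 255 - (255-142)×(255-131)/255 = 255 - 14012/255 ≈ 255 - 54.949 = 200.051 → 200
B: 255 - (255-11)×(255-46)/255 = 255 - 50996/255 ≈ 255 - 199.984 = 55.016 → 55
= RGB(244, 200, 55)


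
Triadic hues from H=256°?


Triadic: equally spaced at 120° intervals
H1 = 256°
H2 = (256 + 120) mod 360 = 16°
H3 = (256 + 240) mod 360 = 136°
Triadic = 256°, 16°, 136°


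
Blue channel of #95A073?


Color: #95A073
R = 95 = 149
G = A0 = 160
B = 73 = 115
Blue = 115


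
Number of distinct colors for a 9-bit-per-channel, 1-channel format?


Total bits = 9 bits/channel × 1 channels = 9 bits
Distinct colors = 2^9
= 512 colors


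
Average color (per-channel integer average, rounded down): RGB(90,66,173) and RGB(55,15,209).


Midpoint: each channel = ⌊(C₁+C₂)/2⌋
R: ⌊(90+55)/2⌋ = 72
G: ⌊(66+15)/2⌋ = 40
B: ⌊(173+209)/2⌋ = 191
= RGB(72, 40, 191)


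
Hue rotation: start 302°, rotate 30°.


New hue = (H + rotation) mod 360
New hue = (302 + 30) mod 360
= 332 mod 360
= 332°


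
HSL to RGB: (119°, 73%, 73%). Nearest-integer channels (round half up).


H=119°, S=0.73, L=0.73
C = (1-|2L-1|)×S = (1-|0.46|)×0.73 = 0.3942
H' = H/60 = 119/60 ≈ 1.9833; X = C×(1-|H' mod 2 - 1|) = 0.00657
m = L - C/2 = 0.73 - 0.1971 = 0.5329
Sector ⌊H'⌋ = 1 → (R',G',B') = (0.00657, 0.3942, 0.0)
RGB = ((R'+m)×255, (G'+m)×255, (B'+m)×255) = (137.56485, 236.4105, 135.8895)
Round half up → RGB(138, 236, 136)


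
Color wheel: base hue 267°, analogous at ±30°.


Base hue: 267°
Left analog: (267 - 30) mod 360 = 237°
Right analog: (267 + 30) mod 360 = 297°
Analogous hues = 237° and 297°


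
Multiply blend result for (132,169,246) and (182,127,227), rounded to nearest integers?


Multiply: C = A×B/255, rounded to nearest integer
R: 132×182/255 = 24024/255 ≈ 94.212 → 94
G: 169×127/255 = 21463/255 ≈ 84.169 → 84
B: 246×227/255 = 55842/255 ≈ 218.988 → 219
= RGB(94, 84, 219)


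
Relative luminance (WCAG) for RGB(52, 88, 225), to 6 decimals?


Linearize each channel (sRGB transfer function): c = v/255; c_lin = c/12.92 if c ≤ 0.04045, else ((c+0.055)/1.055)^2.4
  R: 52/255 ≈ 0.203922 > 0.04045 → ((0.203922+0.055)/1.055)^2.4 ≈ 0.034340
  G: 88/255 ≈ 0.345098 > 0.04045 → ((0.345098+0.055)/1.055)^2.4 ≈ 0.097587
  B: 225/255 ≈ 0.882353 > 0.04045 → ((0.882353+0.055)/1.055)^2.4 ≈ 0.752942
R_lin = 0.034340, G_lin = 0.097587, B_lin = 0.752942
L = 0.2126×R + 0.7152×G + 0.0722×B
L = 0.2126×0.034340 + 0.7152×0.097587 + 0.0722×0.752942
L ≈ 0.131458


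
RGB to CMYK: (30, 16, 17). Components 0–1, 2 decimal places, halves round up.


R'=30/255≈0.1176, G'=16/255≈0.0627, B'=17/255≈0.0667
K = 1 - max(R',G',B') = 1 - 30/255 = 225/255 = 0.88235… → 0.88
(1-R'-K)/(1-K) simplifies to (max-R)/max with max = 30:
C = (30-30)/30 = 0/30 = 0 → 0.00
M = (30-16)/30 = 14/30 = 0.46666… → 0.47
Y = (30-17)/30 = 13/30 = 0.43333… → 0.43
= CMYK(0.00, 0.47, 0.43, 0.88)


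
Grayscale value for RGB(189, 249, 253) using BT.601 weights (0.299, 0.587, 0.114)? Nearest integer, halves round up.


Gray = 0.299×R + 0.587×G + 0.114×B
Gray = 0.299×189 + 0.587×249 + 0.114×253
Gray = 56.511 + 146.163 + 28.842
Gray = 231.516 → round half up → 232
Gray = 232


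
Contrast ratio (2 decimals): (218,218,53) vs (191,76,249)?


Linearize each sRGB channel c=v/255: c/12.92 if c ≤ 0.04045 else ((c+0.055)/1.055)^2.4
L = 0.2126×R_lin + 0.7152×G_lin + 0.0722×B_lin
Color 1 (218,218,53):
  R=218: 218/255≈0.8549 > 0.04045 → ((0.8549+0.055)/1.055)^2.4 ≈ 0.70110
  G=218: 218/255≈0.8549 > 0.04045 → ((0.8549+0.055)/1.055)^2.4 ≈ 0.70110
  B=53: 53/255≈0.2078 > 0.04045 → ((0.2078+0.055)/1.055)^2.4 ≈ 0.03560
  L1 = 0.2126×0.70110 + 0.7152×0.70110 + 0.0722×0.03560 ≈ 0.65305
Color 2 (191,76,249):
  R=191: 191/255≈0.7490 > 0.04045 → ((0.7490+0.055)/1.055)^2.4 ≈ 0.52100
  G=76: 76/255≈0.2980 > 0.04045 → ((0.2980+0.055)/1.055)^2.4 ≈ 0.07227
  B=249: 249/255≈0.9765 > 0.04045 → ((0.9765+0.055)/1.055)^2.4 ≈ 0.94731
  L2 = 0.2126×0.52100 + 0.7152×0.07227 + 0.0722×0.94731 ≈ 0.23085
Lighter = 0.65305, Darker = 0.23085
Ratio = (L_lighter + 0.05) / (L_darker + 0.05)
Ratio = (0.65305 + 0.05) / (0.23085 + 0.05) = 0.70305 / 0.28085 ≈ 2.5033
Ratio ≈ 2.50:1


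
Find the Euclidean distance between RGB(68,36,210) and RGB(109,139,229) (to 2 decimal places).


d = √[(R₁-R₂)² + (G₁-G₂)² + (B₁-B₂)²]
d = √[(68-109)² + (36-139)² + (210-229)²]
d = √[1681 + 10609 + 361]
d = √12651
d ≈ 112.48


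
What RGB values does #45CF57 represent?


45 → 69 (R)
CF → 207 (G)
57 → 87 (B)
= RGB(69, 207, 87)


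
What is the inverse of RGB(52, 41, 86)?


Invert: (255-R, 255-G, 255-B)
R: 255-52 = 203
G: 255-41 = 214
B: 255-86 = 169
= RGB(203, 214, 169)


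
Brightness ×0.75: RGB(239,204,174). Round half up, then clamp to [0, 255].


Multiply each channel by 0.75, round half up, clamp to [0, 255]
R: 239×0.75 = 179.25 → round → 179
G: 204×0.75 = 153
B: 174×0.75 = 130.5 → round → 131
= RGB(179, 153, 131)


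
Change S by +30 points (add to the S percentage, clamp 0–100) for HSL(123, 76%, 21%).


Original S = 76%
Adjustment = +30 percentage points
New S = 76 + (30) = 106
Clamp to [0, 100] → 100
= HSL(123°, 100%, 21%)


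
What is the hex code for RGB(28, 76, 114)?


R = 28 → 1C (hex)
G = 76 → 4C (hex)
B = 114 → 72 (hex)
Hex = #1C4C72


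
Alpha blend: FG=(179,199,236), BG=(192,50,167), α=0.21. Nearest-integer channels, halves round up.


C = α×F + (1-α)×B, with 1-α = 0.79
R: 0.21×179 + 0.79×192 = 37.59 + 151.68 = 189.27 → 189
G: 0.21×199 + 0.79×50 = 41.79 + 39.50 = 81.29 → 81
B: 0.21×236 + 0.79×167 = 49.56 + 131.93 = 181.49 → 181
= RGB(189, 81, 181)


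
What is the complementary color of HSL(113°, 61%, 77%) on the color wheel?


Complement = opposite side of color wheel = hue + 180°
H' = (113 + 180) mod 360 = 293°
S and L unchanged.
= HSL(293°, 61%, 77%)


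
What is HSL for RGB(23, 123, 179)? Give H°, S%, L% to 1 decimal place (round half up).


Normalize: R'=23/255≈0.0902, G'=123/255≈0.4824, B'=179/255≈0.7020
Max=179/255, Min=23/255, Δ=Max-Min=156/255
L = (Max+Min)/2 = (179+23)/510 = 202/510 = 0.39607… → L = 39.6%
L ≤ 0.5 → S = Δ/(Max+Min) = 156/(179+23) = 156/202 = 0.77227… → S = 77.2%
(the 1/255 factors cancel in S and H, so raw channel differences can be used)
Max is B' → H = 60 × ((R-G)/Δ + 4) = 60 × ((23-123)/156 + 4)
  -100/156 + 4 = -0.6410… + 4 = 3.3589…
  H = 60 × 3.3589… = 201.538…° → H = 201.5°
= HSL(201.5°, 77.2%, 39.6%)


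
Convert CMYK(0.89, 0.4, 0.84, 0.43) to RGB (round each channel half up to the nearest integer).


R = 255 × (1-C) × (1-K) = 255 × 0.11 × 0.57 = 15.9885 → 16
G = 255 × (1-M) × (1-K) = 255 × 0.60 × 0.57 = 87.21 → 87
B = 255 × (1-Y) × (1-K) = 255 × 0.16 × 0.57 = 23.256 → 23
= RGB(16, 87, 23)


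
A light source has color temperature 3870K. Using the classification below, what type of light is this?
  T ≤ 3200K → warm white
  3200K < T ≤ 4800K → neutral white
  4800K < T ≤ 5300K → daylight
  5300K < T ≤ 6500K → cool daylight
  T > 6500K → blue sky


Temperature: 3870K
3200K < 3870K ≤ 4800K → neutral white
Classification: neutral white


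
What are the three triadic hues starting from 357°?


Triadic: equally spaced at 120° intervals
H1 = 357°
H2 = (357 + 120) mod 360 = 117°
H3 = (357 + 240) mod 360 = 237°
Triadic = 357°, 117°, 237°


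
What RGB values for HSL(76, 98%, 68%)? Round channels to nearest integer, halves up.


H=76°, S=0.98, L=0.68
C = (1-|2L-1|)×S = (1-|0.36|)×0.98 = 0.6272
H' = H/60 = 76/60 ≈ 1.2667; X = C×(1-|H' mod 2 - 1|) ≈ 0.4599
m = L - C/2 = 0.68 - 0.3136 = 0.3664
Sector ⌊H'⌋ = 1 → (R',G',B') = (≈0.4599, 0.6272, 0.0)
RGB = ((R'+m)×255, (G'+m)×255, (B'+m)×255) = (210.7184, 253.368, 93.432)
Round half up → RGB(211, 253, 93)


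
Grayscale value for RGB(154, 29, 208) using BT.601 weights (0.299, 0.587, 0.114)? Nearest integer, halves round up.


Gray = 0.299×R + 0.587×G + 0.114×B
Gray = 0.299×154 + 0.587×29 + 0.114×208
Gray = 46.046 + 17.023 + 23.712
Gray = 86.781 → round half up → 87
Gray = 87


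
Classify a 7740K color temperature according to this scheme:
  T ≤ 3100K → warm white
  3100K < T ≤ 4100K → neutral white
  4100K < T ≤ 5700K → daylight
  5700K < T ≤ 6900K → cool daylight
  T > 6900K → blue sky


Temperature: 7740K
7740K > 6900K → blue sky
Classification: blue sky


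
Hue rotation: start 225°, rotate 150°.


New hue = (H + rotation) mod 360
New hue = (225 + 150) mod 360
= 375 mod 360
= 15°


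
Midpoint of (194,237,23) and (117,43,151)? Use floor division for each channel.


Midpoint: each channel = ⌊(C₁+C₂)/2⌋
R: ⌊(194+117)/2⌋ = 155
G: ⌊(237+43)/2⌋ = 140
B: ⌊(23+151)/2⌋ = 87
= RGB(155, 140, 87)


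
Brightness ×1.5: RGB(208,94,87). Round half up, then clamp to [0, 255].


Multiply each channel by 1.5, round half up, clamp to [0, 255]
R: 208×1.5 = 312 → clamp → 255
G: 94×1.5 = 141
B: 87×1.5 = 130.5 → round → 131
= RGB(255, 141, 131)


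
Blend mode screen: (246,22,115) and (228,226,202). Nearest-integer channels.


Screen: C = 255 - (255-A)×(255-B)/255, rounded to nearest integer
R: 255 - (255-246)×(255-228)/255 = 255 - 243/255 ≈ 255 - 0.953 = 254.047 → 254
G: 255 - (255-22)×(255-226)/255 = 255 - 6757/255 ≈ 255 - 26.498 = 228.502 → 229
B: 255 - (255-115)×(255-202)/255 = 255 - 7420/255 ≈ 255 - 29.098 = 225.902 → 226
= RGB(254, 229, 226)


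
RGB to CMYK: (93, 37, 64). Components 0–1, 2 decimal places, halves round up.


R'=93/255≈0.3647, G'=37/255≈0.1451, B'=64/255≈0.2510
K = 1 - max(R',G',B') = 1 - 93/255 = 162/255 = 0.63529… → 0.64
(1-R'-K)/(1-K) simplifies to (max-R)/max with max = 93:
C = (93-93)/93 = 0/93 = 0 → 0.00
M = (93-37)/93 = 56/93 = 0.60215… → 0.60
Y = (93-64)/93 = 29/93 = 0.31182… → 0.31
= CMYK(0.00, 0.60, 0.31, 0.64)


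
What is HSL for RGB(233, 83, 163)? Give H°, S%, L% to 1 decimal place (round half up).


Normalize: R'=233/255≈0.9137, G'=83/255≈0.3255, B'=163/255≈0.6392
Max=233/255, Min=83/255, Δ=Max-Min=150/255
L = (Max+Min)/2 = (233+83)/510 = 316/510 = 0.61960… → L = 62.0%
L > 0.5 → S = Δ/(2-Max-Min) = 150/(510-233-83) = 150/194 = 0.77319… → S = 77.3%
(the 1/255 factors cancel in S and H, so raw channel differences can be used)
Max is R' → H = 60 × (((G-B)/Δ) mod 6) = 60 × (((83-163)/150) mod 6)
  (-80)/150 = -0.5333…; negative, so add 6 → 5.4666…
  H = 60 × 5.4666… = 328° → H = 328.0°
= HSL(328.0°, 77.3%, 62.0%)


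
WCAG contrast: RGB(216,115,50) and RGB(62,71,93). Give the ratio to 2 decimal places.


Linearize each sRGB channel c=v/255: c/12.92 if c ≤ 0.04045 else ((c+0.055)/1.055)^2.4
L = 0.2126×R_lin + 0.7152×G_lin + 0.0722×B_lin
Color 1 (216,115,50):
  R=216: 216/255≈0.8471 > 0.04045 → ((0.8471+0.055)/1.055)^2.4 ≈ 0.68669
  G=115: 115/255≈0.4510 > 0.04045 → ((0.4510+0.055)/1.055)^2.4 ≈ 0.17144
  B=50: 50/255≈0.1961 > 0.04045 → ((0.1961+0.055)/1.055)^2.4 ≈ 0.03190
  L1 = 0.2126×0.68669 + 0.7152×0.17144 + 0.0722×0.03190 ≈ 0.27091
Color 2 (62,71,93):
  R=62: 62/255≈0.2431 > 0.04045 → ((0.2431+0.055)/1.055)^2.4 ≈ 0.04817
  G=71: 71/255≈0.2784 > 0.04045 → ((0.2784+0.055)/1.055)^2.4 ≈ 0.06301
  B=93: 93/255≈0.3647 > 0.04045 → ((0.3647+0.055)/1.055)^2.4 ≈ 0.10946
  L2 = 0.2126×0.04817 + 0.7152×0.06301 + 0.0722×0.10946 ≈ 0.06321
Lighter = 0.27091, Darker = 0.06321
Ratio = (L_lighter + 0.05) / (L_darker + 0.05)
Ratio = (0.27091 + 0.05) / (0.06321 + 0.05) = 0.32091 / 0.11321 ≈ 2.8346
Ratio ≈ 2.83:1


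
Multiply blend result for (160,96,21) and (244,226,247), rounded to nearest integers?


Multiply: C = A×B/255, rounded to nearest integer
R: 160×244/255 = 39040/255 ≈ 153.098 → 153
G: 96×226/255 = 21696/255 ≈ 85.082 → 85
B: 21×247/255 = 5187/255 ≈ 20.341 → 20
= RGB(153, 85, 20)


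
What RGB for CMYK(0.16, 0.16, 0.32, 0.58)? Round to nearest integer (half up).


R = 255 × (1-C) × (1-K) = 255 × 0.84 × 0.42 = 89.964 → 90
G = 255 × (1-M) × (1-K) = 255 × 0.84 × 0.42 = 89.964 → 90
B = 255 × (1-Y) × (1-K) = 255 × 0.68 × 0.42 = 72.828 → 73
= RGB(90, 90, 73)


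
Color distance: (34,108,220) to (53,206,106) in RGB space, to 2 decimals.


d = √[(R₁-R₂)² + (G₁-G₂)² + (B₁-B₂)²]
d = √[(34-53)² + (108-206)² + (220-106)²]
d = √[361 + 9604 + 12996]
d = √22961
d ≈ 151.53


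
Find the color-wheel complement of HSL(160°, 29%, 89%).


Complement = opposite side of color wheel = hue + 180°
H' = (160 + 180) mod 360 = 340°
S and L unchanged.
= HSL(340°, 29%, 89%)


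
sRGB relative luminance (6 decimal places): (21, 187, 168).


Linearize each channel (sRGB transfer function): c = v/255; c_lin = c/12.92 if c ≤ 0.04045, else ((c+0.055)/1.055)^2.4
  R: 21/255 ≈ 0.082353 > 0.04045 → ((0.082353+0.055)/1.055)^2.4 ≈ 0.007499
  G: 187/255 ≈ 0.733333 > 0.04045 → ((0.733333+0.055)/1.055)^2.4 ≈ 0.496933
  B: 168/255 ≈ 0.658824 > 0.04045 → ((0.658824+0.055)/1.055)^2.4 ≈ 0.391572
R_lin = 0.007499, G_lin = 0.496933, B_lin = 0.391572
L = 0.2126×R + 0.7152×G + 0.0722×B
L = 0.2126×0.007499 + 0.7152×0.496933 + 0.0722×0.391572
L ≈ 0.385272


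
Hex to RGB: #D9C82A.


D9 → 217 (R)
C8 → 200 (G)
2A → 42 (B)
= RGB(217, 200, 42)


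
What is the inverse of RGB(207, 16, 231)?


Invert: (255-R, 255-G, 255-B)
R: 255-207 = 48
G: 255-16 = 239
B: 255-231 = 24
= RGB(48, 239, 24)


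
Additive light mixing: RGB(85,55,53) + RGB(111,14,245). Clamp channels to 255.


Additive: each channel = min(255, C₁+C₂)
R: 85+111 = 196 → 196
G: 55+14 = 69 → 69
B: 53+245 = 298 → 255
= RGB(196, 69, 255)


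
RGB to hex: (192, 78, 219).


R = 192 → C0 (hex)
G = 78 → 4E (hex)
B = 219 → DB (hex)
Hex = #C04EDB


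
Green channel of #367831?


Color: #367831
R = 36 = 54
G = 78 = 120
B = 31 = 49
Green = 120


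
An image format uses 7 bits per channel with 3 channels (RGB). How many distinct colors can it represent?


Total bits = 7 bits/channel × 3 channels = 21 bits
Distinct colors = 2^21
= 2,097,152 colors


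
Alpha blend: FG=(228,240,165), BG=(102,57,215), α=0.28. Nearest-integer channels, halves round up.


C = α×F + (1-α)×B, with 1-α = 0.72
R: 0.28×228 + 0.72×102 = 63.84 + 73.44 = 137.28 → 137
G: 0.28×240 + 0.72×57 = 67.20 + 41.04 = 108.24 → 108
B: 0.28×165 + 0.72×215 = 46.20 + 154.80 = 201.00 → 201
= RGB(137, 108, 201)


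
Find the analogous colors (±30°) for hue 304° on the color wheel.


Base hue: 304°
Left analog: (304 - 30) mod 360 = 274°
Right analog: (304 + 30) mod 360 = 334°
Analogous hues = 274° and 334°


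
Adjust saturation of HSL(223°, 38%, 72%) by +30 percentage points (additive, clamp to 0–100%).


Original S = 38%
Adjustment = +30 percentage points
New S = 38 + (30) = 68
Clamp to [0, 100] → 68
= HSL(223°, 68%, 72%)


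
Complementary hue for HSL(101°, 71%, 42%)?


Complement = opposite side of color wheel = hue + 180°
H' = (101 + 180) mod 360 = 281°
S and L unchanged.
= HSL(281°, 71%, 42%)


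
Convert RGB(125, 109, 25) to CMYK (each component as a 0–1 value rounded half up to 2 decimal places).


R'=125/255≈0.4902, G'=109/255≈0.4275, B'=25/255≈0.0980
K = 1 - max(R',G',B') = 1 - 125/255 = 130/255 = 0.50980… → 0.51
(1-R'-K)/(1-K) simplifies to (max-R)/max with max = 125:
C = (125-125)/125 = 0/125 = 0 → 0.00
M = (125-109)/125 = 16/125 = 0.128 → 0.13
Y = (125-25)/125 = 100/125 = 0.8 → 0.80
= CMYK(0.00, 0.13, 0.80, 0.51)


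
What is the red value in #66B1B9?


Color: #66B1B9
R = 66 = 102
G = B1 = 177
B = B9 = 185
Red = 102


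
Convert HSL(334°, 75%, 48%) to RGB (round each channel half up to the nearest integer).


H=334°, S=0.75, L=0.48
C = (1-|2L-1|)×S = (1-|-0.04|)×0.75 = 0.72
H' = H/60 = 334/60 ≈ 5.5667; X = C×(1-|H' mod 2 - 1|) = 0.312
m = L - C/2 = 0.48 - 0.36 = 0.12
Sector ⌊H'⌋ = 5 → (R',G',B') = (0.72, 0.0, 0.312)
RGB = ((R'+m)×255, (G'+m)×255, (B'+m)×255) = (214.2, 30.6, 110.16)
Round half up → RGB(214, 31, 110)


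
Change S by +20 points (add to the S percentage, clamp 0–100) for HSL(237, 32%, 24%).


Original S = 32%
Adjustment = +20 percentage points
New S = 32 + (20) = 52
Clamp to [0, 100] → 52
= HSL(237°, 52%, 24%)


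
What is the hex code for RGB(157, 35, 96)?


R = 157 → 9D (hex)
G = 35 → 23 (hex)
B = 96 → 60 (hex)
Hex = #9D2360


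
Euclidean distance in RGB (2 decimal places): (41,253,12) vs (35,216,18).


d = √[(R₁-R₂)² + (G₁-G₂)² + (B₁-B₂)²]
d = √[(41-35)² + (253-216)² + (12-18)²]
d = √[36 + 1369 + 36]
d = √1441
d ≈ 37.96


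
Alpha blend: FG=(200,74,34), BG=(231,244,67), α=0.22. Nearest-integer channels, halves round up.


C = α×F + (1-α)×B, with 1-α = 0.78
R: 0.22×200 + 0.78×231 = 44.00 + 180.18 = 224.18 → 224
G: 0.22×74 + 0.78×244 = 16.28 + 190.32 = 206.60 → 207
B: 0.22×34 + 0.78×67 = 7.48 + 52.26 = 59.74 → 60
= RGB(224, 207, 60)


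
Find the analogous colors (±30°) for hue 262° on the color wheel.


Base hue: 262°
Left analog: (262 - 30) mod 360 = 232°
Right analog: (262 + 30) mod 360 = 292°
Analogous hues = 232° and 292°


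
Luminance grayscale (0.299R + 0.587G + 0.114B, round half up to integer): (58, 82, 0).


Gray = 0.299×R + 0.587×G + 0.114×B
Gray = 0.299×58 + 0.587×82 + 0.114×0
Gray = 17.342 + 48.134 + 0.000
Gray = 65.476 → round half up → 65
Gray = 65


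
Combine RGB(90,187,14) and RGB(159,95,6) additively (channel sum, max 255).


Additive: each channel = min(255, C₁+C₂)
R: 90+159 = 249 → 249
G: 187+95 = 282 → 255
B: 14+6 = 20 → 20
= RGB(249, 255, 20)


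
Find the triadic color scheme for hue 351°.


Triadic: equally spaced at 120° intervals
H1 = 351°
H2 = (351 + 120) mod 360 = 111°
H3 = (351 + 240) mod 360 = 231°
Triadic = 351°, 111°, 231°


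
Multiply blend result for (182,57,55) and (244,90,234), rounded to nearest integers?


Multiply: C = A×B/255, rounded to nearest integer
R: 182×244/255 = 44408/255 ≈ 174.149 → 174
G: 57×90/255 = 5130/255 ≈ 20.118 → 20
B: 55×234/255 = 12870/255 ≈ 50.471 → 50
= RGB(174, 20, 50)


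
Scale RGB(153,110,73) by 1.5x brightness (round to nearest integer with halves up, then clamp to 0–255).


Multiply each channel by 1.5, round half up, clamp to [0, 255]
R: 153×1.5 = 229.5 → round → 230
G: 110×1.5 = 165
B: 73×1.5 = 109.5 → round → 110
= RGB(230, 165, 110)


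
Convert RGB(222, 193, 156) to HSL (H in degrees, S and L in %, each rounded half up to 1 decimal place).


Normalize: R'=222/255≈0.8706, G'=193/255≈0.7569, B'=156/255≈0.6118
Max=222/255, Min=156/255, Δ=Max-Min=66/255
L = (Max+Min)/2 = (222+156)/510 = 378/510 = 0.74117… → L = 74.1%
L > 0.5 → S = Δ/(2-Max-Min) = 66/(510-222-156) = 66/132 = 0.5 → S = 50.0%
(the 1/255 factors cancel in S and H, so raw channel differences can be used)
Max is R' → H = 60 × (((G-B)/Δ) mod 6) = 60 × (((193-156)/66) mod 6)
  37/66 = 0.5606…
  H = 60 × 0.5606… = 33.636…° → H = 33.6°
= HSL(33.6°, 50.0%, 74.1%)


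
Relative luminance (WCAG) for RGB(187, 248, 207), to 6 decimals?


Linearize each channel (sRGB transfer function): c = v/255; c_lin = c/12.92 if c ≤ 0.04045, else ((c+0.055)/1.055)^2.4
  R: 187/255 ≈ 0.733333 > 0.04045 → ((0.733333+0.055)/1.055)^2.4 ≈ 0.496933
  G: 248/255 ≈ 0.972549 > 0.04045 → ((0.972549+0.055)/1.055)^2.4 ≈ 0.938686
  B: 207/255 ≈ 0.811765 > 0.04045 → ((0.811765+0.055)/1.055)^2.4 ≈ 0.623960
R_lin = 0.496933, G_lin = 0.938686, B_lin = 0.623960
L = 0.2126×R + 0.7152×G + 0.0722×B
L = 0.2126×0.496933 + 0.7152×0.938686 + 0.0722×0.623960
L ≈ 0.822046


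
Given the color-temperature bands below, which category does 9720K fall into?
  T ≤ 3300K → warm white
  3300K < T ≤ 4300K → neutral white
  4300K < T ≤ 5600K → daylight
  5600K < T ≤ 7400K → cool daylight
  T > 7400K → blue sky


Temperature: 9720K
9720K > 7400K → blue sky
Classification: blue sky


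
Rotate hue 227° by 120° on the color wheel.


New hue = (H + rotation) mod 360
New hue = (227 + 120) mod 360
= 347 mod 360
= 347°


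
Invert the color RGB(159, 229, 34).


Invert: (255-R, 255-G, 255-B)
R: 255-159 = 96
G: 255-229 = 26
B: 255-34 = 221
= RGB(96, 26, 221)


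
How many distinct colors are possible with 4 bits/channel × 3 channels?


Total bits = 4 bits/channel × 3 channels = 12 bits
Distinct colors = 2^12
= 4,096 colors


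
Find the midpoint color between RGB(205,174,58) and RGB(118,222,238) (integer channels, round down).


Midpoint: each channel = ⌊(C₁+C₂)/2⌋
R: ⌊(205+118)/2⌋ = 161
G: ⌊(174+222)/2⌋ = 198
B: ⌊(58+238)/2⌋ = 148
= RGB(161, 198, 148)


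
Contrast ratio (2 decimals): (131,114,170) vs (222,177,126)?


Linearize each sRGB channel c=v/255: c/12.92 if c ≤ 0.04045 else ((c+0.055)/1.055)^2.4
L = 0.2126×R_lin + 0.7152×G_lin + 0.0722×B_lin
Color 1 (131,114,170):
  R=131: 131/255≈0.5137 > 0.04045 → ((0.5137+0.055)/1.055)^2.4 ≈ 0.22697
  G=114: 114/255≈0.4471 > 0.04045 → ((0.4471+0.055)/1.055)^2.4 ≈ 0.16827
  B=170: 170/255≈0.6667 > 0.04045 → ((0.6667+0.055)/1.055)^2.4 ≈ 0.40198
  L1 = 0.2126×0.22697 + 0.7152×0.16827 + 0.0722×0.40198 ≈ 0.19762
Color 2 (222,177,126):
  R=222: 222/255≈0.8706 > 0.04045 → ((0.8706+0.055)/1.055)^2.4 ≈ 0.73046
  G=177: 177/255≈0.6941 > 0.04045 → ((0.6941+0.055)/1.055)^2.4 ≈ 0.43966
  B=126: 126/255≈0.4941 > 0.04045 → ((0.4941+0.055)/1.055)^2.4 ≈ 0.20864
  L2 = 0.2126×0.73046 + 0.7152×0.43966 + 0.0722×0.20864 ≈ 0.48480
Lighter = 0.48480, Darker = 0.19762
Ratio = (L_lighter + 0.05) / (L_darker + 0.05)
Ratio = (0.48480 + 0.05) / (0.19762 + 0.05) = 0.53480 / 0.24762 ≈ 2.1598
Ratio ≈ 2.16:1


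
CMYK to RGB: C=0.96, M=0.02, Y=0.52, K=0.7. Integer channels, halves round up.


R = 255 × (1-C) × (1-K) = 255 × 0.04 × 0.30 = 3.06 → 3
G = 255 × (1-M) × (1-K) = 255 × 0.98 × 0.30 = 74.97 → 75
B = 255 × (1-Y) × (1-K) = 255 × 0.48 × 0.30 = 36.72 → 37
= RGB(3, 75, 37)


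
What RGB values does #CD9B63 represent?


CD → 205 (R)
9B → 155 (G)
63 → 99 (B)
= RGB(205, 155, 99)


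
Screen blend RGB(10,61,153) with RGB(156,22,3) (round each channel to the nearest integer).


Screen: C = 255 - (255-A)×(255-B)/255, rounded to nearest integer
R: 255 - (255-10)×(255-156)/255 = 255 - 24255/255 ≈ 255 - 95.118 = 159.882 → 160
G: 255 - (255-61)×(255-22)/255 = 255 - 45202/255 ≈ 255 - 177.263 = 77.737 → 78
B: 255 - (255-153)×(255-3)/255 = 255 - 25704/255 ≈ 255 - 100.800 = 154.200 → 154
= RGB(160, 78, 154)


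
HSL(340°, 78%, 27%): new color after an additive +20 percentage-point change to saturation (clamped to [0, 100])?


Original S = 78%
Adjustment = +20 percentage points
New S = 78 + (20) = 98
Clamp to [0, 100] → 98
= HSL(340°, 98%, 27%)


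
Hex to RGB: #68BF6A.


68 → 104 (R)
BF → 191 (G)
6A → 106 (B)
= RGB(104, 191, 106)


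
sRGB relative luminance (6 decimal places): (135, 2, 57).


Linearize each channel (sRGB transfer function): c = v/255; c_lin = c/12.92 if c ≤ 0.04045, else ((c+0.055)/1.055)^2.4
  R: 135/255 ≈ 0.529412 > 0.04045 → ((0.529412+0.055)/1.055)^2.4 ≈ 0.242281
  G: 2/255 ≈ 0.007843 ≤ 0.04045 → 0.007843/12.92 ≈ 0.000607
  B: 57/255 ≈ 0.223529 > 0.04045 → ((0.223529+0.055)/1.055)^2.4 ≈ 0.040915
R_lin = 0.242281, G_lin = 0.000607, B_lin = 0.040915
L = 0.2126×R + 0.7152×G + 0.0722×B
L = 0.2126×0.242281 + 0.7152×0.000607 + 0.0722×0.040915
L ≈ 0.054897


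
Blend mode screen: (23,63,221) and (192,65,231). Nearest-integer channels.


Screen: C = 255 - (255-A)×(255-B)/255, rounded to nearest integer
R: 255 - (255-23)×(255-192)/255 = 255 - 14616/255 ≈ 255 - 57.318 = 197.682 → 198
G: 255 - (255-63)×(255-65)/255 = 255 - 36480/255 ≈ 255 - 143.059 = 111.941 → 112
B: 255 - (255-221)×(255-231)/255 = 255 - 816/255 ≈ 255 - 3.200 = 251.800 → 252
= RGB(198, 112, 252)


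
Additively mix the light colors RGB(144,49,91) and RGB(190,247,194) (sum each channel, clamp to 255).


Additive: each channel = min(255, C₁+C₂)
R: 144+190 = 334 → 255
G: 49+247 = 296 → 255
B: 91+194 = 285 → 255
= RGB(255, 255, 255)


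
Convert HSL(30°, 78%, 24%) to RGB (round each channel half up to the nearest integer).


H=30°, S=0.78, L=0.24
C = (1-|2L-1|)×S = (1-|-0.52|)×0.78 = 0.3744
H' = H/60 = 30/60 ≈ 0.5000; X = C×(1-|H' mod 2 - 1|) = 0.1872
m = L - C/2 = 0.24 - 0.1872 = 0.0528
Sector ⌊H'⌋ = 0 → (R',G',B') = (0.3744, 0.1872, 0.0)
RGB = ((R'+m)×255, (G'+m)×255, (B'+m)×255) = (108.936, 61.2, 13.464)
Round half up → RGB(109, 61, 13)


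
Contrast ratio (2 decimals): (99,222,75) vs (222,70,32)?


Linearize each sRGB channel c=v/255: c/12.92 if c ≤ 0.04045 else ((c+0.055)/1.055)^2.4
L = 0.2126×R_lin + 0.7152×G_lin + 0.0722×B_lin
Color 1 (99,222,75):
  R=99: 99/255≈0.3882 > 0.04045 → ((0.3882+0.055)/1.055)^2.4 ≈ 0.12477
  G=222: 222/255≈0.8706 > 0.04045 → ((0.8706+0.055)/1.055)^2.4 ≈ 0.73046
  B=75: 75/255≈0.2941 > 0.04045 → ((0.2941+0.055)/1.055)^2.4 ≈ 0.07036
  L1 = 0.2126×0.12477 + 0.7152×0.73046 + 0.0722×0.07036 ≈ 0.55403
Color 2 (222,70,32):
  R=222: 222/255≈0.8706 > 0.04045 → ((0.8706+0.055)/1.055)^2.4 ≈ 0.73046
  G=70: 70/255≈0.2745 > 0.04045 → ((0.2745+0.055)/1.055)^2.4 ≈ 0.06125
  B=32: 32/255≈0.1255 > 0.04045 → ((0.1255+0.055)/1.055)^2.4 ≈ 0.01444
  L2 = 0.2126×0.73046 + 0.7152×0.06125 + 0.0722×0.01444 ≈ 0.20014
Lighter = 0.55403, Darker = 0.20014
Ratio = (L_lighter + 0.05) / (L_darker + 0.05)
Ratio = (0.55403 + 0.05) / (0.20014 + 0.05) = 0.60403 / 0.25014 ≈ 2.4148
Ratio ≈ 2.41:1


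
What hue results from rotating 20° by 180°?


New hue = (H + rotation) mod 360
New hue = (20 + 180) mod 360
= 200 mod 360
= 200°


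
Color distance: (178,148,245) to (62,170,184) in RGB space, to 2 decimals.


d = √[(R₁-R₂)² + (G₁-G₂)² + (B₁-B₂)²]
d = √[(178-62)² + (148-170)² + (245-184)²]
d = √[13456 + 484 + 3721]
d = √17661
d ≈ 132.89


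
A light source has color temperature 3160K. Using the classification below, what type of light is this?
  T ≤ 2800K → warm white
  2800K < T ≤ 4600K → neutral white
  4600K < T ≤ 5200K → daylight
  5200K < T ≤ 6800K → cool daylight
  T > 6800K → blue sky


Temperature: 3160K
2800K < 3160K ≤ 4600K → neutral white
Classification: neutral white


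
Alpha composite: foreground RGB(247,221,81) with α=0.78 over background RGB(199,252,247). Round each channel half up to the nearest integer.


C = α×F + (1-α)×B, with 1-α = 0.22
R: 0.78×247 + 0.22×199 = 192.66 + 43.78 = 236.44 → 236
G: 0.78×221 + 0.22×252 = 172.38 + 55.44 = 227.82 → 228
B: 0.78×81 + 0.22×247 = 63.18 + 54.34 = 117.52 → 118
= RGB(236, 228, 118)


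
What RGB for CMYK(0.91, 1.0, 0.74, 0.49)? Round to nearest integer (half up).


R = 255 × (1-C) × (1-K) = 255 × 0.09 × 0.51 = 11.7045 → 12
G = 255 × (1-M) × (1-K) = 255 × 0.00 × 0.51 = 0
B = 255 × (1-Y) × (1-K) = 255 × 0.26 × 0.51 = 33.813 → 34
= RGB(12, 0, 34)


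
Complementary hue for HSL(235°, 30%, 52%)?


Complement = opposite side of color wheel = hue + 180°
H' = (235 + 180) mod 360 = 55°
S and L unchanged.
= HSL(55°, 30%, 52%)


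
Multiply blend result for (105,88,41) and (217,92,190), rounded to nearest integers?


Multiply: C = A×B/255, rounded to nearest integer
R: 105×217/255 = 22785/255 ≈ 89.353 → 89
G: 88×92/255 = 8096/255 ≈ 31.749 → 32
B: 41×190/255 = 7790/255 ≈ 30.549 → 31
= RGB(89, 32, 31)


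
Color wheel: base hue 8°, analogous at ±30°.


Base hue: 8°
Left analog: (8 - 30) mod 360 = 338°
Right analog: (8 + 30) mod 360 = 38°
Analogous hues = 338° and 38°


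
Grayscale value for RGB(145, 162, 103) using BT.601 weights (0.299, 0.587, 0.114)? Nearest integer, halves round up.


Gray = 0.299×R + 0.587×G + 0.114×B
Gray = 0.299×145 + 0.587×162 + 0.114×103
Gray = 43.355 + 95.094 + 11.742
Gray = 150.191 → round half up → 150
Gray = 150


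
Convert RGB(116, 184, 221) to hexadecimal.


R = 116 → 74 (hex)
G = 184 → B8 (hex)
B = 221 → DD (hex)
Hex = #74B8DD


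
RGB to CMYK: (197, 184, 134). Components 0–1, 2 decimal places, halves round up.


R'=197/255≈0.7725, G'=184/255≈0.7216, B'=134/255≈0.5255
K = 1 - max(R',G',B') = 1 - 197/255 = 58/255 = 0.22745… → 0.23
(1-R'-K)/(1-K) simplifies to (max-R)/max with max = 197:
C = (197-197)/197 = 0/197 = 0 → 0.00
M = (197-184)/197 = 13/197 = 0.06598… → 0.07
Y = (197-134)/197 = 63/197 = 0.31979… → 0.32
= CMYK(0.00, 0.07, 0.32, 0.23)


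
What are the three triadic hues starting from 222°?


Triadic: equally spaced at 120° intervals
H1 = 222°
H2 = (222 + 120) mod 360 = 342°
H3 = (222 + 240) mod 360 = 102°
Triadic = 222°, 342°, 102°


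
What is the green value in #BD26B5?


Color: #BD26B5
R = BD = 189
G = 26 = 38
B = B5 = 181
Green = 38


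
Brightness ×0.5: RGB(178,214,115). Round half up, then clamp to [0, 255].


Multiply each channel by 0.5, round half up, clamp to [0, 255]
R: 178×0.5 = 89
G: 214×0.5 = 107
B: 115×0.5 = 57.5 → round → 58
= RGB(89, 107, 58)


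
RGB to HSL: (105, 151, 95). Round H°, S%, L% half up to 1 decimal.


Normalize: R'=105/255≈0.4118, G'=151/255≈0.5922, B'=95/255≈0.3725
Max=151/255, Min=95/255, Δ=Max-Min=56/255
L = (Max+Min)/2 = (151+95)/510 = 246/510 = 0.48235… → L = 48.2%
L ≤ 0.5 → S = Δ/(Max+Min) = 56/(151+95) = 56/246 = 0.22764… → S = 22.8%
(the 1/255 factors cancel in S and H, so raw channel differences can be used)
Max is G' → H = 60 × ((B-R)/Δ + 2) = 60 × ((95-105)/56 + 2)
  -10/56 + 2 = -0.1785… + 2 = 1.8214…
  H = 60 × 1.8214… = 109.285…° → H = 109.3°
= HSL(109.3°, 22.8%, 48.2%)


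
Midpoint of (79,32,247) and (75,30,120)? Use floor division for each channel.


Midpoint: each channel = ⌊(C₁+C₂)/2⌋
R: ⌊(79+75)/2⌋ = 77
G: ⌊(32+30)/2⌋ = 31
B: ⌊(247+120)/2⌋ = 183
= RGB(77, 31, 183)


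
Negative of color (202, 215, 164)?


Invert: (255-R, 255-G, 255-B)
R: 255-202 = 53
G: 255-215 = 40
B: 255-164 = 91
= RGB(53, 40, 91)


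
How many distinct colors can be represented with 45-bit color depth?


Colors = 2^bits = 2^45
= 35,184,372,088,832 colors


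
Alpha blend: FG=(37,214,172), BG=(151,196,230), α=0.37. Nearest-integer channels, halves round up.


C = α×F + (1-α)×B, with 1-α = 0.63
R: 0.37×37 + 0.63×151 = 13.69 + 95.13 = 108.82 → 109
G: 0.37×214 + 0.63×196 = 79.18 + 123.48 = 202.66 → 203
B: 0.37×172 + 0.63×230 = 63.64 + 144.90 = 208.54 → 209
= RGB(109, 203, 209)


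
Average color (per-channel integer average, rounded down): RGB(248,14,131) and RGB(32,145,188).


Midpoint: each channel = ⌊(C₁+C₂)/2⌋
R: ⌊(248+32)/2⌋ = 140
G: ⌊(14+145)/2⌋ = 79
B: ⌊(131+188)/2⌋ = 159
= RGB(140, 79, 159)


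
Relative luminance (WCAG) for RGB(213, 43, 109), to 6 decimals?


Linearize each channel (sRGB transfer function): c = v/255; c_lin = c/12.92 if c ≤ 0.04045, else ((c+0.055)/1.055)^2.4
  R: 213/255 ≈ 0.835294 > 0.04045 → ((0.835294+0.055)/1.055)^2.4 ≈ 0.665387
  G: 43/255 ≈ 0.168627 > 0.04045 → ((0.168627+0.055)/1.055)^2.4 ≈ 0.024158
  B: 109/255 ≈ 0.427451 > 0.04045 → ((0.427451+0.055)/1.055)^2.4 ≈ 0.152926
R_lin = 0.665387, G_lin = 0.024158, B_lin = 0.152926
L = 0.2126×R + 0.7152×G + 0.0722×B
L = 0.2126×0.665387 + 0.7152×0.024158 + 0.0722×0.152926
L ≈ 0.169780


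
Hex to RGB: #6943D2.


69 → 105 (R)
43 → 67 (G)
D2 → 210 (B)
= RGB(105, 67, 210)


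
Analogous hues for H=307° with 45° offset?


Base hue: 307°
Left analog: (307 - 45) mod 360 = 262°
Right analog: (307 + 45) mod 360 = 352°
Analogous hues = 262° and 352°


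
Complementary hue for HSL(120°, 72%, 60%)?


Complement = opposite side of color wheel = hue + 180°
H' = (120 + 180) mod 360 = 300°
S and L unchanged.
= HSL(300°, 72%, 60%)


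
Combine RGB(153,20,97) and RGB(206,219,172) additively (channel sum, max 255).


Additive: each channel = min(255, C₁+C₂)
R: 153+206 = 359 → 255
G: 20+219 = 239 → 239
B: 97+172 = 269 → 255
= RGB(255, 239, 255)


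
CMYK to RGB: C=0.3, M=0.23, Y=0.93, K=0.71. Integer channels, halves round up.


R = 255 × (1-C) × (1-K) = 255 × 0.70 × 0.29 = 51.765 → 52
G = 255 × (1-M) × (1-K) = 255 × 0.77 × 0.29 = 56.9415 → 57
B = 255 × (1-Y) × (1-K) = 255 × 0.07 × 0.29 = 5.1765 → 5
= RGB(52, 57, 5)


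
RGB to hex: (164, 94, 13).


R = 164 → A4 (hex)
G = 94 → 5E (hex)
B = 13 → 0D (hex)
Hex = #A45E0D


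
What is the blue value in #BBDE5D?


Color: #BBDE5D
R = BB = 187
G = DE = 222
B = 5D = 93
Blue = 93


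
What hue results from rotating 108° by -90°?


New hue = (H + rotation) mod 360
New hue = (108 -90) mod 360
= 18 mod 360
= 18°


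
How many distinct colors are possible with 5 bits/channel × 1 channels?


Total bits = 5 bits/channel × 1 channels = 5 bits
Distinct colors = 2^5
= 32 colors


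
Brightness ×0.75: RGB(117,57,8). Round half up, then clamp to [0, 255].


Multiply each channel by 0.75, round half up, clamp to [0, 255]
R: 117×0.75 = 87.75 → round → 88
G: 57×0.75 = 42.75 → round → 43
B: 8×0.75 = 6
= RGB(88, 43, 6)


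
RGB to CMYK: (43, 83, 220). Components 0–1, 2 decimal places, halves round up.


R'=43/255≈0.1686, G'=83/255≈0.3255, B'=220/255≈0.8627
K = 1 - max(R',G',B') = 1 - 220/255 = 35/255 = 0.13725… → 0.14
(1-R'-K)/(1-K) simplifies to (max-R)/max with max = 220:
C = (220-43)/220 = 177/220 = 0.80454… → 0.80
M = (220-83)/220 = 137/220 = 0.62272… → 0.62
Y = (220-220)/220 = 0/220 = 0 → 0.00
= CMYK(0.80, 0.62, 0.00, 0.14)


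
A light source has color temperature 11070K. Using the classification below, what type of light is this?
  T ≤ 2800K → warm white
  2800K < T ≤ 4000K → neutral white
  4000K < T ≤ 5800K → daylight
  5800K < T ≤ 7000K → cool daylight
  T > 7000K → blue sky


Temperature: 11070K
11070K > 7000K → blue sky
Classification: blue sky


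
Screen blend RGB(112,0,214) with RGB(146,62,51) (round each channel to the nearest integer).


Screen: C = 255 - (255-A)×(255-B)/255, rounded to nearest integer
R: 255 - (255-112)×(255-146)/255 = 255 - 15587/255 ≈ 255 - 61.125 = 193.875 → 194
G: 255 - (255-0)×(255-62)/255 = 255 - 49215/255 ≈ 255 - 193.000 = 62.000 → 62
B: 255 - (255-214)×(255-51)/255 = 255 - 8364/255 ≈ 255 - 32.800 = 222.200 → 222
= RGB(194, 62, 222)


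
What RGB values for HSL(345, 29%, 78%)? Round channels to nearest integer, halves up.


H=345°, S=0.29, L=0.78
C = (1-|2L-1|)×S = (1-|0.56|)×0.29 = 0.1276
H' = H/60 = 345/60 ≈ 5.7500; X = C×(1-|H' mod 2 - 1|) = 0.0319
m = L - C/2 = 0.78 - 0.0638 = 0.7162
Sector ⌊H'⌋ = 5 → (R',G',B') = (0.1276, 0.0, 0.0319)
RGB = ((R'+m)×255, (G'+m)×255, (B'+m)×255) = (215.169, 182.631, 190.7655)
Round half up → RGB(215, 183, 191)


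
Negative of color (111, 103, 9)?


Invert: (255-R, 255-G, 255-B)
R: 255-111 = 144
G: 255-103 = 152
B: 255-9 = 246
= RGB(144, 152, 246)


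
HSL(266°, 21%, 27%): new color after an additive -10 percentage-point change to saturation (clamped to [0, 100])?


Original S = 21%
Adjustment = -10 percentage points
New S = 21 + (-10) = 11
Clamp to [0, 100] → 11
= HSL(266°, 11%, 27%)


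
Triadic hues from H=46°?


Triadic: equally spaced at 120° intervals
H1 = 46°
H2 = (46 + 120) mod 360 = 166°
H3 = (46 + 240) mod 360 = 286°
Triadic = 46°, 166°, 286°


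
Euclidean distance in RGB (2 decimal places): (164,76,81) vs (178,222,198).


d = √[(R₁-R₂)² + (G₁-G₂)² + (B₁-B₂)²]
d = √[(164-178)² + (76-222)² + (81-198)²]
d = √[196 + 21316 + 13689]
d = √35201
d ≈ 187.62


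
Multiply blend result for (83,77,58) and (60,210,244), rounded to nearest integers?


Multiply: C = A×B/255, rounded to nearest integer
R: 83×60/255 = 4980/255 ≈ 19.529 → 20
G: 77×210/255 = 16170/255 ≈ 63.412 → 63
B: 58×244/255 = 14152/255 ≈ 55.498 → 55
= RGB(20, 63, 55)


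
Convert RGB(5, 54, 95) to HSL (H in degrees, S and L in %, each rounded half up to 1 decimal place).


Normalize: R'=5/255≈0.0196, G'=54/255≈0.2118, B'=95/255≈0.3725
Max=95/255, Min=5/255, Δ=Max-Min=90/255
L = (Max+Min)/2 = (95+5)/510 = 100/510 = 0.19607… → L = 19.6%
L ≤ 0.5 → S = Δ/(Max+Min) = 90/(95+5) = 90/100 = 0.9 → S = 90.0%
(the 1/255 factors cancel in S and H, so raw channel differences can be used)
Max is B' → H = 60 × ((R-G)/Δ + 4) = 60 × ((5-54)/90 + 4)
  -49/90 + 4 = -0.5444… + 4 = 3.4555…
  H = 60 × 3.4555… = 207.333…° → H = 207.3°
= HSL(207.3°, 90.0%, 19.6%)
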